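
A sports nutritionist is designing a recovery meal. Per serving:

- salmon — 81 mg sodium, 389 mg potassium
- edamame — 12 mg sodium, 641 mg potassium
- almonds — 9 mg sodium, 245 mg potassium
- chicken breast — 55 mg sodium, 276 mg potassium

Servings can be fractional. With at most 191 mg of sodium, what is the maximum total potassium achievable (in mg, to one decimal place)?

10202.6 mg

Potassium per mg sodium: edamame 53.42, almonds 27.22, chicken breast 5.018, salmon 4.802.
With no serving limits, spend the whole sodium allowance on edamame: 191 mg / 12 mg × 641 mg = 10202.6 mg.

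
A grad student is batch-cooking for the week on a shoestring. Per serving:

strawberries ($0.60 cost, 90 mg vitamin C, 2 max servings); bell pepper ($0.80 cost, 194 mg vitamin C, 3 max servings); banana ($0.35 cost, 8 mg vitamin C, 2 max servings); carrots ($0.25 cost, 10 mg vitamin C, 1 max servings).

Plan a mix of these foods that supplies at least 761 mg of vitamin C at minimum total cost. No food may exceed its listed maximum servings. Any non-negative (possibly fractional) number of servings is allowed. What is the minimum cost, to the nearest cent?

Cost per mg of vitamin C: bell pepper $0.0041, strawberries $0.0067, carrots $0.0250, banana $0.0437.
Take 3 servings of bell pepper: +582.0 mg vitamin C for $2.40 (total $2.40, still need 179.0 mg).
Take 1.989 servings of strawberries: +179.0 mg vitamin C for $1.19 (total $3.59, still need 0.0 mg).
Greedy by cheapest-per-mg is optimal for a single linear constraint, so the minimum cost is $3.59.

$3.59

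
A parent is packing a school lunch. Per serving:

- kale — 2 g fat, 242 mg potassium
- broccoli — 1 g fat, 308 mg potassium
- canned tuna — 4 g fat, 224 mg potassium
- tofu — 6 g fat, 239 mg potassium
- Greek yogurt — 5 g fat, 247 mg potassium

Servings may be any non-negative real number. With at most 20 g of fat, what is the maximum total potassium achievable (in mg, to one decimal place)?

6160.0 mg

Potassium per g fat: broccoli 308, kale 121, canned tuna 56, Greek yogurt 49.4, tofu 39.83.
With no serving limits, spend the whole fat allowance on broccoli: 20 g / 1 g × 308 mg = 6160.0 mg.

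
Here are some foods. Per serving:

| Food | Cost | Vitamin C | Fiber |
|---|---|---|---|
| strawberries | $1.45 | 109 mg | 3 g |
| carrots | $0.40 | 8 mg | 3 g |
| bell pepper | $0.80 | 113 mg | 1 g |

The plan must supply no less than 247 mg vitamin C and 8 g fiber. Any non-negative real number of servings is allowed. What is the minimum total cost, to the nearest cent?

For a min-cost LP with two ≥-constraints, a basic feasible solution has at most two positive variables.
strawberries only: max(247/109, 8/3) = 2.667 servings → $3.87.
carrots only: max(247/8, 8/3) = 30.88 servings → $12.35.
bell pepper only: max(247/113, 8/1) = 8 servings → $6.40.
strawberries + carrots with both tight: 2.234 servings and 0.4323 servings → $3.41.
strawberries + bell pepper with both targets exact would need a negative amount; discard.
carrots + bell pepper with both tight: 1.985 servings and 2.045 servings → $2.43.
So the least-cost plan costs $2.43.

$2.43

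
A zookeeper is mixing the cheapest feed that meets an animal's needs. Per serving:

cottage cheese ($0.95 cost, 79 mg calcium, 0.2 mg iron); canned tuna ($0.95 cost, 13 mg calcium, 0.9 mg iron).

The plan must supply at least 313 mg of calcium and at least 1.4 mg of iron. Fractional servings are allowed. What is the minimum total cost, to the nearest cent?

Check every corner: each single food scaled to meet both minima, and each pair solved so both constraints bind.
cottage cheese only: max(313/79, 1.4/0.2) = 7 servings → $6.65.
canned tuna only: max(313/13, 1.4/0.9) = 24.08 servings → $22.87.
cottage cheese + canned tuna with both tight: 3.847 servings and 0.7007 servings → $4.32.
So the least-cost plan costs $4.32.

$4.32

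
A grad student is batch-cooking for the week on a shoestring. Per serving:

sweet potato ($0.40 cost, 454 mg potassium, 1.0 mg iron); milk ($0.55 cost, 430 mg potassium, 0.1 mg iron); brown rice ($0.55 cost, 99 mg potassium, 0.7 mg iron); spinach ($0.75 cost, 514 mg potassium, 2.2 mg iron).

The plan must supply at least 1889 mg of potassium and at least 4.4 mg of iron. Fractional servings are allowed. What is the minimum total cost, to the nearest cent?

Check every corner: each single food scaled to meet both minima, and each pair solved so both constraints bind.
sweet potato only: max(1889/454, 4.4/1.0) = 4.4 servings → $1.76.
milk only: max(1889/430, 4.4/0.1) = 44 servings → $24.20.
brown rice only: max(1889/99, 4.4/0.7) = 19.08 servings → $10.49.
spinach only: max(1889/514, 4.4/2.2) = 3.675 servings → $2.76.
sweet potato + milk: intersection lies outside the first quadrant.
sweet potato + brown rice with both tight: 4.053 servings and 0.4963 servings → $1.89.
sweet potato + spinach with both tight: 3.907 servings and 0.224 servings → $1.73.
milk + brown rice with both tight: 3.046 servings and 5.851 servings → $4.89.
milk + spinach with both tight: 2.117 servings and 1.904 servings → $2.59.
brown rice + spinach: intersection lies outside the first quadrant.
Cheapest feasible corner: $1.73.

$1.73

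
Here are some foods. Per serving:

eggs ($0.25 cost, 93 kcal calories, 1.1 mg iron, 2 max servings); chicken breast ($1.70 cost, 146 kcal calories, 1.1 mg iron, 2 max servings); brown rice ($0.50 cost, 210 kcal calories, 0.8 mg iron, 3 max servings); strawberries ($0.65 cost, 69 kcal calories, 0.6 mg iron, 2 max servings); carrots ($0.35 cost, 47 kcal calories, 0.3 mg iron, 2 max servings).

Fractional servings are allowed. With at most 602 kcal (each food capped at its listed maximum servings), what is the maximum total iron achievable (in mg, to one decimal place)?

5.5 mg

Iron per kcal: eggs 0.01183, strawberries 0.008696, chicken breast 0.007534, carrots 0.006383, brown rice 0.00381.
Take 2 servings of eggs: uses 186 kcal, +2.2 mg iron (running total 2.2 mg).
Take 2 servings of strawberries: uses 138 kcal, +1.2 mg iron (running total 3.4 mg).
Take 1.904 servings of chicken breast: uses 278 kcal, +2.1 mg iron (running total 5.5 mg).
Greedy by best ratio exhausts the calories allowance optimally: 5.5 mg.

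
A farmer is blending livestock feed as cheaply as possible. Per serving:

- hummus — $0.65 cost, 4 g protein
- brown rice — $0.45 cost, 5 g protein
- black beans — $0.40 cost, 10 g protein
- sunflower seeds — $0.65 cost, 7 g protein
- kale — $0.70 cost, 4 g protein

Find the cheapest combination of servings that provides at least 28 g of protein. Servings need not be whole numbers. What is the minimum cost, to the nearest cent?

$1.12

Cost per g of protein: black beans $0.0400, brown rice $0.0900, sunflower seeds $0.0929, hummus $0.1625, kale $0.1750.
With no serving limits, use only black beans: 28 g / 10 g = 2.8 servings × $0.40 = $1.12.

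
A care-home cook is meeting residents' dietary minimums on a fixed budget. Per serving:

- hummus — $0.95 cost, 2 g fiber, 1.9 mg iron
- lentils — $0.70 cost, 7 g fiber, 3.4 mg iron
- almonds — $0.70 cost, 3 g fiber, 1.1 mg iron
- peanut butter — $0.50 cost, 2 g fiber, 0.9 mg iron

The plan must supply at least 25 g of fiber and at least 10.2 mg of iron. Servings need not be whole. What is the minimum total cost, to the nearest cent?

$2.50

Minimising a linear cost over {fiber ≥ 25, iron ≥ 10.2, servings ≥ 0} — the optimum is at a vertex, using one or two foods.
hummus only: max(25/2, 10.2/1.9) = 12.5 servings → $11.88.
lentils only: max(25/7, 10.2/3.4) = 3.571 servings → $2.50.
almonds only: max(25/3, 10.2/1.1) = 9.273 servings → $6.49.
peanut butter only: max(25/2, 10.2/0.9) = 12.5 servings → $6.25.
hummus + lentils: the both-tight solution has a negative serving — not a feasible corner.
hummus + almonds with both tight: 0.8857 servings and 7.743 servings → $6.26.
hummus + peanut butter with both targets exact would need a negative amount; discard.
lentils + almonds with both tight: 1.24 servings and 5.44 servings → $4.68.
lentils + peanut butter: the both-tight solution has a negative serving — not a feasible corner.
almonds + peanut butter with both tight: 4.2 servings and 6.2 servings → $6.04.
The minimum over all feasible corners is $2.50.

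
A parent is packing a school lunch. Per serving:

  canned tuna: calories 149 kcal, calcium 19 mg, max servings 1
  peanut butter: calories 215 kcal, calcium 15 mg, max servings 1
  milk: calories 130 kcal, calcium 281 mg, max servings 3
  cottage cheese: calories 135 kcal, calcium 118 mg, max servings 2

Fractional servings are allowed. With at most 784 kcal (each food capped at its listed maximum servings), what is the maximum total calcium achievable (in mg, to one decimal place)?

1094.8 mg

Calcium per kcal: milk 2.162, cottage cheese 0.8741, canned tuna 0.1275, peanut butter 0.06977.
Take 3 servings of milk: uses 390 kcal, +843.0 mg calcium (running total 843.0 mg).
Take 2 servings of cottage cheese: uses 270 kcal, +236.0 mg calcium (running total 1079.0 mg).
Take 0.8322 servings of canned tuna: uses 124 kcal, +15.8 mg calcium (running total 1094.8 mg).
Filling greedily by calcium-per-kcal is optimal for one linear limit, giving 1094.8 mg.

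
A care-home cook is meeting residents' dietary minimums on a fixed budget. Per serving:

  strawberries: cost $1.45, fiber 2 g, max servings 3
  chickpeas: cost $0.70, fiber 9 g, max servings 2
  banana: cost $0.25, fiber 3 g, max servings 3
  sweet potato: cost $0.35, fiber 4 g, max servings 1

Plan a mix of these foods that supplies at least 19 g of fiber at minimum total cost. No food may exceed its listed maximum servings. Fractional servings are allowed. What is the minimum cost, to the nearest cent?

Cost per g of fiber: chickpeas $0.0778, banana $0.0833, sweet potato $0.0875, strawberries $0.7250.
Take 2 servings of chickpeas: +18.0 g fiber for $1.40 (total $1.40, still need 1.0 g).
Take 0.3333 servings of banana: +1.0 g fiber for $0.08 (total $1.48, still need 0.0 g).
Greedy by cheapest-per-g is optimal for a single linear constraint, so the minimum cost is $1.48.

$1.48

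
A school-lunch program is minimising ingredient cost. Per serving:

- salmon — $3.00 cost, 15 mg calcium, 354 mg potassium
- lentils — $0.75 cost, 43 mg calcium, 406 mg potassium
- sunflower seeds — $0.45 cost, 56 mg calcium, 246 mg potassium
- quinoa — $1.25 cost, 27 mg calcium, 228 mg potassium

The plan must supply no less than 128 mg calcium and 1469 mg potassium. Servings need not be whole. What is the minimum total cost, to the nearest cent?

An LP optimum is at a vertex; with two nutrient constraints at most two foods are used. Check each candidate.
salmon only: max(128/15, 1469/354) = 8.533 servings → $25.60.
lentils only: max(128/43, 1469/406) = 3.618 servings → $2.71.
sunflower seeds only: max(128/56, 1469/246) = 5.972 servings → $2.69.
quinoa only: max(128/27, 1469/228) = 6.443 servings → $8.05.
salmon + lentils with both tight: 1.226 servings and 2.549 servings → $5.59.
salmon + sunflower seeds with both tight: 3.147 servings and 1.443 servings → $10.09.
salmon + quinoa with both tight: 1.707 servings and 3.792 servings → $9.86.
lentils + sunflower seeds: the both-tight solution has a negative serving — not a feasible corner.
lentils + quinoa: intersection lies outside the first quadrant.
sunflower seeds + quinoa: the both-tight solution has a negative serving — not a feasible corner.
Cheapest feasible corner: $2.69.

$2.69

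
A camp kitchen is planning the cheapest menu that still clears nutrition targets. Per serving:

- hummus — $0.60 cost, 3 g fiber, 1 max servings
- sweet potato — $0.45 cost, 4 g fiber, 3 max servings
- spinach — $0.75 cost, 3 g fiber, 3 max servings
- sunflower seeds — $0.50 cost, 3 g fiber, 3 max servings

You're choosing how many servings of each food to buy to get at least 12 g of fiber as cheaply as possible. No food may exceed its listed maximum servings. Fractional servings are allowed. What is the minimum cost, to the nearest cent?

Cost per g of fiber: sweet potato $0.1125, sunflower seeds $0.1667, hummus $0.2000, spinach $0.2500.
Take 3 servings of sweet potato: +12.0 g fiber for $1.35 (total $1.35, still need 0.0 g).
Filling from the cheapest source first is optimal under one linear minimum: $1.35.

$1.35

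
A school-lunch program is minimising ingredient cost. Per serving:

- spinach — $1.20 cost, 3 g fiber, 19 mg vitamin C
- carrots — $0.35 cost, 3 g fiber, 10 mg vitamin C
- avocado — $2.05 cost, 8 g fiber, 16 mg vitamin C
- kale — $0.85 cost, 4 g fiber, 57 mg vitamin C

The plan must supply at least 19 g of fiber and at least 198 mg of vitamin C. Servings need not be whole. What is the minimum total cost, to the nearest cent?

An LP optimum is at a vertex; with two nutrient constraints at most two foods are used. Check each candidate.
spinach only: max(19/3, 198/19) = 10.42 servings → $12.51.
carrots only: max(19/3, 198/10) = 19.8 servings → $6.93.
avocado only: max(19/8, 198/16) = 12.38 servings → $25.37.
kale only: max(19/4, 198/57) = 4.75 servings → $4.04.
spinach + carrots with both targets exact would need a negative amount; discard.
spinach + avocado: intersection lies outside the first quadrant.
spinach + kale with both tight: 3.063 servings and 2.453 servings → $5.76.
carrots + avocado: the both-tight solution has a negative serving — not a feasible corner.
carrots + kale with both tight: 2.221 servings and 3.084 servings → $3.40.
avocado + kale with both tight: 0.7423 servings and 3.265 servings → $4.30.
The minimum over all feasible corners is $3.40.

$3.40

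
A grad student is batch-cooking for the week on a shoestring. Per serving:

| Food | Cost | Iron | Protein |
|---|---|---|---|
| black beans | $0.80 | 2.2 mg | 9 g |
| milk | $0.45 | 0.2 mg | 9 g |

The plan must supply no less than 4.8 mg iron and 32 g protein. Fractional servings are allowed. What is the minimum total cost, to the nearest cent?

$2.32

At the optimum either one food covers both requirements or two foods hit both targets exactly; no other combination can be cheaper.
black beans only: max(4.8/2.2, 32/9) = 3.556 servings → $2.84.
milk only: max(4.8/0.2, 32/9) = 24 servings → $10.80.
black beans + milk with both tight: 2.044 servings and 1.511 servings → $2.32.
Cheapest feasible corner: $2.32.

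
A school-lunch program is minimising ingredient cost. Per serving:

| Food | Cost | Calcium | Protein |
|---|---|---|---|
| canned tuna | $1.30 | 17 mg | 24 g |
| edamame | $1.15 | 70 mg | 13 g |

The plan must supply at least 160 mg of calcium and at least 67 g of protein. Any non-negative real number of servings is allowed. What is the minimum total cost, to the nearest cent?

$4.45

The cheapest plan sits at a corner of the feasible region — with two constraints it uses at most two foods.
canned tuna only: max(160/17, 67/24) = 9.412 servings → $12.24.
edamame only: max(160/70, 67/13) = 5.154 servings → $5.93.
canned tuna + edamame with both tight: 1.789 servings and 1.851 servings → $4.45.
So the least-cost plan costs $4.45.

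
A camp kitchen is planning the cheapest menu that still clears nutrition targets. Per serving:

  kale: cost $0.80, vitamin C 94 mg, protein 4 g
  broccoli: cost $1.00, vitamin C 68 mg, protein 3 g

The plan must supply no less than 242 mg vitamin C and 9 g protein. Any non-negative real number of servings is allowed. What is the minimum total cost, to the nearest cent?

A basic optimal solution has at most two foods positive. Try each food alone and each pair with both targets met exactly.
kale only: max(242/94, 9/4) = 2.574 servings → $2.06.
broccoli only: max(242/68, 9/3) = 3.559 servings → $3.56.
kale + broccoli with both targets exact would need a negative amount; discard.
The minimum over all feasible corners is $2.06.

$2.06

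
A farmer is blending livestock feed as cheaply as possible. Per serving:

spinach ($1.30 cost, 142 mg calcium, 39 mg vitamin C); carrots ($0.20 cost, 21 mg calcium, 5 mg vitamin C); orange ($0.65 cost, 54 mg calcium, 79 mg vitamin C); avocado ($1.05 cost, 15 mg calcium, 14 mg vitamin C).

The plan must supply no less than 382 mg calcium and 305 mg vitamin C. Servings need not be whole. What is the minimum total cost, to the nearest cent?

$3.98

spinach only: max(382/142, 305/39) = 7.821 servings → $10.17.
carrots only: max(382/21, 305/5) = 61 servings → $12.20.
orange only: max(382/54, 305/79) = 7.074 servings → $4.60.
avocado only: max(382/15, 305/14) = 25.47 servings → $26.74.
spinach + carrots: intersection lies outside the first quadrant.
spinach + orange with both tight: 1.504 servings and 3.118 servings → $3.98.
spinach + avocado with both tight: 0.551 servings and 20.25 servings → $21.98.
carrots + orange with both tight: 9.869 servings and 3.236 servings → $4.08.
carrots + avocado with both tight: 3.53 servings and 20.53 servings → $22.26.
orange + avocado: intersection lies outside the first quadrant.
So the least-cost plan costs $3.98.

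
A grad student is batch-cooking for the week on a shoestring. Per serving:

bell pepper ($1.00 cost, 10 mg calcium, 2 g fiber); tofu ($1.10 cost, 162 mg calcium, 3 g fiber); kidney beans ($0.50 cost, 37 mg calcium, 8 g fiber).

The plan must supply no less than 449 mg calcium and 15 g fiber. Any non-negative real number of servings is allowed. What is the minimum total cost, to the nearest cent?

Compare the cost at each extreme point of the feasible region.
bell pepper only: max(449/10, 15/2) = 44.9 servings → $44.90.
tofu only: max(449/162, 15/3) = 5 servings → $5.50.
kidney beans only: max(449/37, 15/8) = 12.14 servings → $6.07.
bell pepper + tofu with both tight: 3.684 servings and 2.544 servings → $6.48.
bell pepper + kidney beans with both targets exact would need a negative amount; discard.
tofu + kidney beans with both tight: 2.563 servings and 0.9139 servings → $3.28.
So the least-cost plan costs $3.28.

$3.28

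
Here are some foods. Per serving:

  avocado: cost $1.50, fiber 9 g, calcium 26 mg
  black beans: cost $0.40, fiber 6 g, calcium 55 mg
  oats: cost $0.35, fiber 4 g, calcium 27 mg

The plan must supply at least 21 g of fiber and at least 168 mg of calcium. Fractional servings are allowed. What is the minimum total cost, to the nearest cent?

Check every corner: each single food scaled to meet both minima, and each pair solved so both constraints bind.
avocado only: max(21/9, 168/26) = 6.462 servings → $9.69.
black beans only: max(21/6, 168/55) = 3.5 servings → $1.40.
oats only: max(21/4, 168/27) = 6.222 servings → $2.18.
avocado + black beans with both tight: 0.4336 servings and 2.85 servings → $1.79.
avocado + oats with both targets exact would need a negative amount; discard.
black beans + oats with both tight: 1.81 servings and 2.534 servings → $1.61.
Cheapest feasible corner: $1.40.

$1.40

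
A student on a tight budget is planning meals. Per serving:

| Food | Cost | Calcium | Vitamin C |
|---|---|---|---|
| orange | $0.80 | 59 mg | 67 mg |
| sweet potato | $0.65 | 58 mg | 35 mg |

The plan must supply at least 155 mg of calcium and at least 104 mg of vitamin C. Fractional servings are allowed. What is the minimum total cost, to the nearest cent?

$1.78

A basic optimal solution has at most two foods positive. Try each food alone and each pair with both targets met exactly.
orange only: max(155/59, 104/67) = 2.627 servings → $2.10.
sweet potato only: max(155/58, 104/35) = 2.971 servings → $1.93.
orange + sweet potato with both tight: 0.3333 servings and 2.333 servings → $1.78.
So the least-cost plan costs $1.78.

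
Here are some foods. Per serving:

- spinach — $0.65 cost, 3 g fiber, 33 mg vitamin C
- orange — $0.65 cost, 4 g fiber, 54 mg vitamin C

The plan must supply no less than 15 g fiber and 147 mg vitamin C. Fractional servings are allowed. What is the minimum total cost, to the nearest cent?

$2.44

The cheapest plan sits at a corner of the feasible region — with two constraints it uses at most two foods.
spinach only: max(15/3, 147/33) = 5 servings → $3.25.
orange only: max(15/4, 147/54) = 3.75 servings → $2.44.
spinach + orange with both targets exact would need a negative amount; discard.
So the least-cost plan costs $2.44.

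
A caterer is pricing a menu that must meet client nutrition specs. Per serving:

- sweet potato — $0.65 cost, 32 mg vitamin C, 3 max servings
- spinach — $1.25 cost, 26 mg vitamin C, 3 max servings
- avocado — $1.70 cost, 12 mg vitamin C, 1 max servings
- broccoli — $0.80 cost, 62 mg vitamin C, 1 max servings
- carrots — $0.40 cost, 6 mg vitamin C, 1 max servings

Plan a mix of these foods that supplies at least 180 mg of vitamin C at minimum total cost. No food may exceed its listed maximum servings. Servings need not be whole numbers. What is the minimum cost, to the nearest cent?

Cost per mg of vitamin C: broccoli $0.0129, sweet potato $0.0203, spinach $0.0481, carrots $0.0667, avocado $0.1417.
Take 1 serving of broccoli: +62.0 mg vitamin C for $0.80 (total $0.80, still need 118.0 mg).
Take 3 servings of sweet potato: +96.0 mg vitamin C for $1.95 (total $2.75, still need 22.0 mg).
Take 0.8462 servings of spinach: +22.0 mg vitamin C for $1.06 (total $3.81, still need 0.0 mg).
Filling from the cheapest source first is optimal under one linear minimum: $3.81.

$3.81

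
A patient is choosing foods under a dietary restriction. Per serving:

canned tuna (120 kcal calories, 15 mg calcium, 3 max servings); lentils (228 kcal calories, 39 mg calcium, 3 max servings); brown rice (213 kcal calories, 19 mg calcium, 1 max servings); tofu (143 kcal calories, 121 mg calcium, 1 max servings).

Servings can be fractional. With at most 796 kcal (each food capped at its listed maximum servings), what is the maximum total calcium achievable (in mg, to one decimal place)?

232.7 mg

Calcium per kcal: tofu 0.8462, lentils 0.1711, canned tuna 0.125, brown rice 0.0892.
Take 1 serving of tofu: uses 143 kcal, +121.0 mg calcium (running total 121.0 mg).
Take 2.864 servings of lentils: uses 653 kcal, +111.7 mg calcium (running total 232.7 mg).
Greedy by best ratio exhausts the calories allowance optimally: 232.7 mg.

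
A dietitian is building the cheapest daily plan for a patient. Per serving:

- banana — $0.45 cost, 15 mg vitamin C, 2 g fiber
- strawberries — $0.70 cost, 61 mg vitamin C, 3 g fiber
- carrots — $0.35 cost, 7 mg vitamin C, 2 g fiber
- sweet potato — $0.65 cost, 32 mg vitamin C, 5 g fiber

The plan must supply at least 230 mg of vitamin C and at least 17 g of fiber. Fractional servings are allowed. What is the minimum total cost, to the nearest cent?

$3.11

Check every corner: each single food scaled to meet both minima, and each pair solved so both constraints bind.
banana only: max(230/15, 17/2) = 15.33 servings → $6.90.
strawberries only: max(230/61, 17/3) = 5.667 servings → $3.97.
carrots only: max(230/7, 17/2) = 32.86 servings → $11.50.
sweet potato only: max(230/32, 17/5) = 7.188 servings → $4.67.
banana + strawberries with both tight: 4.506 servings and 2.662 servings → $3.89.
banana + carrots with both targets exact would need a negative amount; discard.
banana + sweet potato: the both-tight solution has a negative serving — not a feasible corner.
strawberries + carrots with both tight: 3.376 servings and 3.436 servings → $3.57.
strawberries + sweet potato with both tight: 2.9 servings and 1.66 servings → $3.11.
carrots + sweet potato with both targets exact would need a negative amount; discard.
The minimum over all feasible corners is $3.11.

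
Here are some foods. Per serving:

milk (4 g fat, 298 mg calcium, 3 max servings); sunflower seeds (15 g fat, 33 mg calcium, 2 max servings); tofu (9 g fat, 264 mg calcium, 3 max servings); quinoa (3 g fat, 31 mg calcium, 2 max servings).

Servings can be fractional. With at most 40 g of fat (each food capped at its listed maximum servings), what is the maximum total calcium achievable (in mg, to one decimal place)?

Calcium per g fat: milk 74.5, tofu 29.33, quinoa 10.33, sunflower seeds 2.2.
Take 3 servings of milk: uses 12 g fat, +894.0 mg calcium (running total 894.0 mg).
Take 3 servings of tofu: uses 27 g fat, +792.0 mg calcium (running total 1686.0 mg).
Take 0.3333 servings of quinoa: uses 1 g fat, +10.3 mg calcium (running total 1696.3 mg).
Filling greedily by calcium-per-g fat is optimal for one linear limit, giving 1696.3 mg.

1696.3 mg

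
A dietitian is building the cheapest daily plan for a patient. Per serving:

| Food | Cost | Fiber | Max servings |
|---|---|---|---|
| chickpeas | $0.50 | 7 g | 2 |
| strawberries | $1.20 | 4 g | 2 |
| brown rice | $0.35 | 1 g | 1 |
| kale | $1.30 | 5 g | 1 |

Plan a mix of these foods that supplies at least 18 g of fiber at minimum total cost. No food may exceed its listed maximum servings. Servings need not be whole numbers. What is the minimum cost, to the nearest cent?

$2.04

Cost per g of fiber: chickpeas $0.0714, kale $0.2600, strawberries $0.3000, brown rice $0.3500.
Take 2 servings of chickpeas: +14.0 g fiber for $1.00 (total $1.00, still need 4.0 g).
Take 0.8 servings of kale: +4.0 g fiber for $1.04 (total $2.04, still need 0.0 g).
Greedy by cheapest-per-g is optimal for a single linear constraint, so the minimum cost is $2.04.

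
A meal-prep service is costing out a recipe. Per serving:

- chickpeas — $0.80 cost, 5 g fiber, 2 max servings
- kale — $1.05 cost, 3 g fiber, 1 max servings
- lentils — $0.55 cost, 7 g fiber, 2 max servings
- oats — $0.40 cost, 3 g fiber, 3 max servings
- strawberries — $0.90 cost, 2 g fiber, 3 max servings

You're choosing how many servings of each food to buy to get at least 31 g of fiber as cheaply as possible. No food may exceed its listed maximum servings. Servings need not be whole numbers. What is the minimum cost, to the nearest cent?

$3.58

Cost per g of fiber: lentils $0.0786, oats $0.1333, chickpeas $0.1600, kale $0.3500, strawberries $0.4500.
Take 2 servings of lentils: +14.0 g fiber for $1.10 (total $1.10, still need 17.0 g).
Take 3 servings of oats: +9.0 g fiber for $1.20 (total $2.30, still need 8.0 g).
Take 1.6 servings of chickpeas: +8.0 g fiber for $1.28 (total $3.58, still need 0.0 g).
Filling from the cheapest source first is optimal under one linear minimum: $3.58.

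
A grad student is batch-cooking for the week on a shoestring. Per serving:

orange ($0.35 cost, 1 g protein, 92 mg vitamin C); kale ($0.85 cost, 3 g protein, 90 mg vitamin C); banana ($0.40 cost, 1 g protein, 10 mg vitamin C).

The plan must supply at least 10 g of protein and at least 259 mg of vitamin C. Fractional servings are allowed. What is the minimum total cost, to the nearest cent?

$2.83

At the optimum either one food covers both requirements or two foods hit both targets exactly; no other combination can be cheaper.
orange only: max(10/1, 259/92) = 10 servings → $3.50.
kale only: max(10/3, 259/90) = 3.333 servings → $2.83.
banana only: max(10/1, 259/10) = 25.9 servings → $10.36.
orange + kale: intersection lies outside the first quadrant.
orange + banana with both tight: 1.939 servings and 8.061 servings → $3.90.
kale + banana with both tight: 2.65 servings and 2.05 servings → $3.07.
So the least-cost plan costs $2.83.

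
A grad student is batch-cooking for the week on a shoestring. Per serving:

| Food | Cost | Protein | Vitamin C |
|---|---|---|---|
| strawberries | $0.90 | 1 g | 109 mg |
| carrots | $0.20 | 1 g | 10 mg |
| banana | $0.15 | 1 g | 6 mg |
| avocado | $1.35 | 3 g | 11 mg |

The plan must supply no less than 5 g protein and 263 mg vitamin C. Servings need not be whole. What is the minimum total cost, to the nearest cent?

For a min-cost LP with two ≥-constraints, a basic feasible solution has at most two positive variables.
strawberries only: max(5/1, 263/109) = 5 servings → $4.50.
carrots only: max(5/1, 263/10) = 26.3 servings → $5.26.
banana only: max(5/1, 263/6) = 43.83 servings → $6.58.
avocado only: max(5/3, 263/11) = 23.91 servings → $32.28.
strawberries + carrots with both tight: 2.152 servings and 2.848 servings → $2.51.
strawberries + banana with both tight: 2.262 servings and 2.738 servings → $2.45.
strawberries + avocado with both tight: 2.323 servings and 0.8924 servings → $3.30.
carrots + banana: the both-tight solution has a negative serving — not a feasible corner.
carrots + avocado with both targets exact would need a negative amount; discard.
banana + avocado with both targets exact would need a negative amount; discard.
The minimum over all feasible corners is $2.45.

$2.45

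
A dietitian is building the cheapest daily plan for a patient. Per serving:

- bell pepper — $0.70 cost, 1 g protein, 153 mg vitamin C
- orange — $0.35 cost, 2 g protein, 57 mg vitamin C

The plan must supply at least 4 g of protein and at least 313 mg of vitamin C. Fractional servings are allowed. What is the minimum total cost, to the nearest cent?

Check every corner: each single food scaled to meet both minima, and each pair solved so both constraints bind.
bell pepper only: max(4/1, 313/153) = 4 servings → $2.80.
orange only: max(4/2, 313/57) = 5.491 servings → $1.92.
bell pepper + orange with both tight: 1.598 servings and 1.201 servings → $1.54.
The minimum over all feasible corners is $1.54.

$1.54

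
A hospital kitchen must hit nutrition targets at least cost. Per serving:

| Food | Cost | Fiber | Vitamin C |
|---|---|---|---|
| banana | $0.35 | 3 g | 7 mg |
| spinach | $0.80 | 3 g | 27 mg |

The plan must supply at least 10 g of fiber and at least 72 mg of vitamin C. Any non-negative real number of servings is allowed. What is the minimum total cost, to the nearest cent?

$2.26

banana only: max(10/3, 72/7) = 10.29 servings → $3.60.
spinach only: max(10/3, 72/27) = 3.333 servings → $2.67.
banana + spinach with both tight: 0.9 servings and 2.433 servings → $2.26.
Cheapest feasible corner: $2.26.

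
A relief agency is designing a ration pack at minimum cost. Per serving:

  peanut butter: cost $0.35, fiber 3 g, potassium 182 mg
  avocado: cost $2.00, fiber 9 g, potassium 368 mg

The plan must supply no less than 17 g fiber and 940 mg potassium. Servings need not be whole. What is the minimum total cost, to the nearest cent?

peanut butter only: max(17/3, 940/182) = 5.667 servings → $1.98.
avocado only: max(17/9, 940/368) = 2.554 servings → $5.11.
peanut butter + avocado with both tight: 4.127 servings and 0.5131 servings → $2.47.
Cheapest feasible corner: $1.98.

$1.98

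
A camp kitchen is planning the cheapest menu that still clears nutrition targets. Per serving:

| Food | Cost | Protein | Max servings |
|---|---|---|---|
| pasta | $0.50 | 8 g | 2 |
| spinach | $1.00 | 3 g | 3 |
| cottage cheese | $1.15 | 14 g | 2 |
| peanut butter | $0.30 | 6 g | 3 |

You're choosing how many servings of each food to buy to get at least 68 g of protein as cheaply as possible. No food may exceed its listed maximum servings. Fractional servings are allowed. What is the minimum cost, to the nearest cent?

$6.20

Cost per g of protein: peanut butter $0.0500, pasta $0.0625, cottage cheese $0.0821, spinach $0.3333.
Take 3 servings of peanut butter: +18.0 g protein for $0.90 (total $0.90, still need 50.0 g).
Take 2 servings of pasta: +16.0 g protein for $1.00 (total $1.90, still need 34.0 g).
Take 2 servings of cottage cheese: +28.0 g protein for $2.30 (total $4.20, still need 6.0 g).
Take 2 servings of spinach: +6.0 g protein for $2.00 (total $6.20, still need 0.0 g).
Greedy by cheapest-per-g is optimal for a single linear constraint, so the minimum cost is $6.20.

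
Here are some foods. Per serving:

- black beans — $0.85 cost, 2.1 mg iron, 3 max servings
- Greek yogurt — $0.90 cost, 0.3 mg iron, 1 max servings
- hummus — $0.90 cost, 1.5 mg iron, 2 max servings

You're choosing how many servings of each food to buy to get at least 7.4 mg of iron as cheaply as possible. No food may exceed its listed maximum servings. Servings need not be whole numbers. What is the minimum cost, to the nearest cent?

$3.21

Cost per mg of iron: black beans $0.4048, hummus $0.6000, Greek yogurt $3.0000.
Take 3 servings of black beans: +6.3 mg iron for $2.55 (total $2.55, still need 1.1 mg).
Take 0.7333 servings of hummus: +1.1 mg iron for $0.66 (total $3.21, still need 0.0 mg).
Greedy by cheapest-per-mg is optimal for a single linear constraint, so the minimum cost is $3.21.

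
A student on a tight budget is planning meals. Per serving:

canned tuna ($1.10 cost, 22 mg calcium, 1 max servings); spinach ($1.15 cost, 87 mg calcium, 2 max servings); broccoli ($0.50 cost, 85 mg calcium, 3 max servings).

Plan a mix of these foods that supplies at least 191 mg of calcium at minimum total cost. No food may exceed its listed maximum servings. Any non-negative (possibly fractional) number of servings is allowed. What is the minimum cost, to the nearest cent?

Cost per mg of calcium: broccoli $0.0059, spinach $0.0132, canned tuna $0.0500.
Take 2.247 servings of broccoli: +191.0 mg calcium for $1.12 (total $1.12, still need 0.0 mg).
Filling from the cheapest source first is optimal under one linear minimum: $1.12.

$1.12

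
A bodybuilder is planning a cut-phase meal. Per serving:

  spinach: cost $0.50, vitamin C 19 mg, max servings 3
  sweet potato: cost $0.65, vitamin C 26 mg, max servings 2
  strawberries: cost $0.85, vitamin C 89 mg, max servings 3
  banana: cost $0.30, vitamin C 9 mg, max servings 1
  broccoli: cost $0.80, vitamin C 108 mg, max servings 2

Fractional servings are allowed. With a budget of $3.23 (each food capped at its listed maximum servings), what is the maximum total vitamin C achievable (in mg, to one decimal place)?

386.7 mg

Vitamin C per dollar: broccoli 135, strawberries 104.7, sweet potato 40, spinach 38, banana 30.
Take 2 servings of broccoli: spends $1.60, +216.0 mg vitamin C (running total 216.0 mg).
Take 1.918 servings of strawberries: spends $1.63, +170.7 mg vitamin C (running total 386.7 mg).
Filling greedily by vitamin C-per-dollar is optimal for one linear limit, giving 386.7 mg.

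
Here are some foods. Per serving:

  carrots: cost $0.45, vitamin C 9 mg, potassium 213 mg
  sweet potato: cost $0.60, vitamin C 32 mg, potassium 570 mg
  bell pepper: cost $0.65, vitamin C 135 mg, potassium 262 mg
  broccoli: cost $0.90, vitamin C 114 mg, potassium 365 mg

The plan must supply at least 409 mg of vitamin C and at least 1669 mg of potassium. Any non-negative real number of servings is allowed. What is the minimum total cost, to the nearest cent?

$2.74

A basic optimal solution has at most two foods positive. Try each food alone and each pair with both targets met exactly.
carrots only: max(409/9, 1669/213) = 45.44 servings → $20.45.
sweet potato only: max(409/32, 1669/570) = 12.78 servings → $7.67.
bell pepper only: max(409/135, 1669/262) = 6.37 servings → $4.14.
broccoli only: max(409/114, 1669/365) = 4.573 servings → $4.12.
carrots + sweet potato: intersection lies outside the first quadrant.
carrots + bell pepper with both tight: 4.476 servings and 2.731 servings → $3.79.
carrots + broccoli with both tight: 1.952 servings and 3.434 servings → $3.97.
sweet potato + bell pepper with both tight: 1.723 servings and 2.621 servings → $2.74.
sweet potato + broccoli with both tight: 0.7689 servings and 3.372 servings → $3.50.
bell pepper + broccoli: intersection lies outside the first quadrant.
So the least-cost plan costs $2.74.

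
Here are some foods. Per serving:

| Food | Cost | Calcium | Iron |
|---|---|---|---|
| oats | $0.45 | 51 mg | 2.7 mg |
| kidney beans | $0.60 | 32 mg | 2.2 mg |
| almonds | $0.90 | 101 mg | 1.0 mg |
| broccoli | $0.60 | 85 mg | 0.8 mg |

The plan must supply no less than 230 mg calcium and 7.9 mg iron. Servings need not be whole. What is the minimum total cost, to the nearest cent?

$1.86

An LP optimum is at a vertex; with two nutrient constraints at most two foods are used. Check each candidate.
oats only: max(230/51, 7.9/2.7) = 4.51 servings → $2.03.
kidney beans only: max(230/32, 7.9/2.2) = 7.188 servings → $4.31.
almonds only: max(230/101, 7.9/1.0) = 7.9 servings → $7.11.
broccoli only: max(230/85, 7.9/0.8) = 9.875 servings → $5.92.
oats + kidney beans: intersection lies outside the first quadrant.
oats + almonds with both tight: 2.562 servings and 0.9838 servings → $2.04.
oats + broccoli with both tight: 2.583 servings and 1.156 servings → $1.86.
kidney beans + almonds with both tight: 2.986 servings and 1.331 servings → $2.99.
kidney beans + broccoli with both tight: 3.02 servings and 1.569 servings → $2.75.
almonds + broccoli: the both-tight solution has a negative serving — not a feasible corner.
Cheapest feasible corner: $1.86.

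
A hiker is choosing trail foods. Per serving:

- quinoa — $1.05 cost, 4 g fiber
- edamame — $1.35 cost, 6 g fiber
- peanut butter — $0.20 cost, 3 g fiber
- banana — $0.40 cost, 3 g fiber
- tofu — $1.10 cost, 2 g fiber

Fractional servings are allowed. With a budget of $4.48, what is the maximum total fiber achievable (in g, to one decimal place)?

Fiber per dollar: peanut butter 15, banana 7.5, edamame 4.444, quinoa 3.81, tofu 1.818.
With no serving limits, spend the whole cost allowance on peanut butter: $4.48 / $0.20 × 3 g = 67.2 g.

67.2 g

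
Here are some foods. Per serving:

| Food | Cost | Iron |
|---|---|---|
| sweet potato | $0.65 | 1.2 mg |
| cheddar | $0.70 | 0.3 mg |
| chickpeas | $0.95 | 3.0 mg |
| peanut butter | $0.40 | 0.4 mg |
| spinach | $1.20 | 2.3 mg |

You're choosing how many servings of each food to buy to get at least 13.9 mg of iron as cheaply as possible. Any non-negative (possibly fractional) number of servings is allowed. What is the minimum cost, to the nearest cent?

Cost per mg of iron: chickpeas $0.3167, spinach $0.5217, sweet potato $0.5417, peanut butter $1.0000, cheddar $2.3333.
With no serving limits, use only chickpeas: 13.9 mg / 3.0 mg = 4.633 servings × $0.95 = $4.40.

$4.40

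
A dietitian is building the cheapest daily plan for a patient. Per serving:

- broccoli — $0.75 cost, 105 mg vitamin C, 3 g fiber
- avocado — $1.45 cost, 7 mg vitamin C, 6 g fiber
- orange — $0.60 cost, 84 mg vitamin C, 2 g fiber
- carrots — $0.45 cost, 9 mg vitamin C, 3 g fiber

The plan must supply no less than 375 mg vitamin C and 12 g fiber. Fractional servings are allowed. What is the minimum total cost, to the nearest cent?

Check every corner: each single food scaled to meet both minima, and each pair solved so both constraints bind.
broccoli only: max(375/105, 12/3) = 4 servings → $3.00.
avocado only: max(375/7, 12/6) = 53.57 servings → $77.68.
orange only: max(375/84, 12/2) = 6 servings → $3.60.
carrots only: max(375/9, 12/3) = 41.67 servings → $18.75.
broccoli + avocado with both tight: 3.557 servings and 0.2217 servings → $2.99.
broccoli + orange with both targets exact would need a negative amount; discard.
broccoli + carrots with both tight: 3.531 servings and 0.4688 servings → $2.86.
avocado + orange with both tight: 0.5265 servings and 4.42 servings → $3.42.
avocado + carrots: intersection lies outside the first quadrant.
orange + carrots with both tight: 4.346 servings and 1.103 servings → $3.10.
So the least-cost plan costs $2.86.

$2.86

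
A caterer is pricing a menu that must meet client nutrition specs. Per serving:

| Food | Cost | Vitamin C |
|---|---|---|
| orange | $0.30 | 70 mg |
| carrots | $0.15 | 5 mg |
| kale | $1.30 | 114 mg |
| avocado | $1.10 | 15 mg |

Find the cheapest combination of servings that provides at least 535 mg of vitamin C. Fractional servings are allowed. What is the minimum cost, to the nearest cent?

Cost per mg of vitamin C: orange $0.0043, kale $0.0114, carrots $0.0300, avocado $0.0733.
With no serving limits, use only orange: 535 mg / 70 mg = 7.643 servings × $0.30 = $2.29.

$2.29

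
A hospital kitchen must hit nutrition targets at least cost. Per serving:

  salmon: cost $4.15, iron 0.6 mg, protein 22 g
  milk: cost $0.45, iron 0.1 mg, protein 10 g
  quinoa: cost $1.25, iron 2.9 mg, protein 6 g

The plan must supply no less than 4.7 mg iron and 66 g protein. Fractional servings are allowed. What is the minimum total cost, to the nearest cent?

This is a tiny linear program; its minimum lies at a vertex of the feasible set. List the vertices and price them.
salmon only: max(4.7/0.6, 66/22) = 7.833 servings → $32.51.
milk only: max(4.7/0.1, 66/10) = 47 servings → $21.15.
quinoa only: max(4.7/2.9, 66/6) = 11 servings → $13.75.
salmon + milk with both targets exact would need a negative amount; discard.
salmon + quinoa with both tight: 2.711 servings and 1.06 servings → $12.58.
milk + quinoa with both tight: 5.746 servings and 1.423 servings → $4.36.
The minimum over all feasible corners is $4.36.

$4.36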